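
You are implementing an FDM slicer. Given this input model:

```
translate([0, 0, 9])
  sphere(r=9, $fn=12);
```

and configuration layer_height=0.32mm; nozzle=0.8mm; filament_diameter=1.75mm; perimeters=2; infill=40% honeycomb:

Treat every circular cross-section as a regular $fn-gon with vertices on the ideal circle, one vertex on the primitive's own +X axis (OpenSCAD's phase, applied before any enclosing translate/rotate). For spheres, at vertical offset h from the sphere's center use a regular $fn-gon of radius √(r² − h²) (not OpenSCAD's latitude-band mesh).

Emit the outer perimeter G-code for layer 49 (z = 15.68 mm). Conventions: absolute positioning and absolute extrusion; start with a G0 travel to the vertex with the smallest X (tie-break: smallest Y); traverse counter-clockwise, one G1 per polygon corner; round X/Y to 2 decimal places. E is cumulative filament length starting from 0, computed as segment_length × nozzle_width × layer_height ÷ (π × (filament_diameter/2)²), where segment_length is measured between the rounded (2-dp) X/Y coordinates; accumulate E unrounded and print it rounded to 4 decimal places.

At z = 15.68 mm: the sphere: section is a regular 12-gon, circumradius = √(r²−h²) = √(9²−6.68²) = 6.031. The outline is a single polygon with 12 vertices. Extrusion per mm of travel: 0.8 × 0.32 / (π × 0.875²) = 0.106432. Accumulating E over each segment gives final E = 3.9869.

G0 X-6.03 Y0.00 Z15.68
G1 X-5.22 Y-3.02 E0.3328
G1 X-3.02 Y-5.22 E0.6639
G1 X0.00 Y-6.03 E0.9967
G1 X3.02 Y-5.22 E1.3295
G1 X5.22 Y-3.02 E1.6606
G1 X6.03 Y0.00 E1.9934
G1 X5.22 Y3.02 E2.3262
G1 X3.02 Y5.22 E2.6574
G1 X0.00 Y6.03 E2.9901
G1 X-3.02 Y5.22 E3.3229
G1 X-5.22 Y3.02 E3.6541
G1 X-6.03 Y0.00 E3.9869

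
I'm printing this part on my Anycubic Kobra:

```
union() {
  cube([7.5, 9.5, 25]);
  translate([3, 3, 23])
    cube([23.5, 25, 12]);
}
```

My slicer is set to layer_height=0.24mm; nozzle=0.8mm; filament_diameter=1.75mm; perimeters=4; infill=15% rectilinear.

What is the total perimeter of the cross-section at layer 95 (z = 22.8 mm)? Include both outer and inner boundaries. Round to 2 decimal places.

34.00 mm

At z = 22.8 mm: the cube (footprint 7.5×9.5) is included at this height (perimeter 34.00 mm); the cube at (3, 3) is absent (z outside [23, 35]); Combining (union): only the 7.5×9.5 cube is present, so the union is just that shape — boundary = 34.00 mm. Overall, the cross-section is a single solid region. Total boundary length (outer) = 34.00 mm.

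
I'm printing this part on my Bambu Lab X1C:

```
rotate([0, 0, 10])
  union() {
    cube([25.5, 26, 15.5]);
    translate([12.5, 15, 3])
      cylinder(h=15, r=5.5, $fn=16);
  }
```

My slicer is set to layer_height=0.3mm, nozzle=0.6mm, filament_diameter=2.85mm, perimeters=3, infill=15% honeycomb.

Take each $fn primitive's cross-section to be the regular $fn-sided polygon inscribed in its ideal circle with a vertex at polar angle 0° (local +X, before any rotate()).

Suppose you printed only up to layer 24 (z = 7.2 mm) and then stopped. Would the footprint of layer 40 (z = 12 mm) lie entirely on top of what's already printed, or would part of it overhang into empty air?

entirely on top

Compare the two slices. At z = 7.2: the cube is present — its section is the full 25.5×26 rectangle (area 663.00 mm²); the cylinder at (12.5, 15): section is a regular 16-gon, circumradius r=5.5 (area = (16/2)·5.500²·sin(360°/16) = 92.61 mm²); Merging all regions: the r=5.5 cylinder at (12.5, 15) lies entirely inside the 25.5×26 cube, so the union is just the 25.5×26 cube — area = 663.00 mm²; (rotated 10° about Z; rotation is an isometry so areas/perimeters/island counts are preserved). At z = 12: the cube is present — its section is the full 25.5×26 rectangle (area 663.00 mm²); the r=5.5 cylinder at (12.5, 15) contributes a regular 16-gon of circumradius 5.5 (area = (16/2)·5.500²·sin(360°/16) = 92.61 mm²); Taking the union: the r=5.5 cylinder at (12.5, 15) lies entirely inside the 25.5×26 cube, so the union is just the 25.5×26 cube — area = 663.00 mm²; (whole slice rotated 10° about Z — lengths, areas and connectivity unchanged). Checking containment: the cross-section at z = 12 is a subset of the cross-section at z = 7.2.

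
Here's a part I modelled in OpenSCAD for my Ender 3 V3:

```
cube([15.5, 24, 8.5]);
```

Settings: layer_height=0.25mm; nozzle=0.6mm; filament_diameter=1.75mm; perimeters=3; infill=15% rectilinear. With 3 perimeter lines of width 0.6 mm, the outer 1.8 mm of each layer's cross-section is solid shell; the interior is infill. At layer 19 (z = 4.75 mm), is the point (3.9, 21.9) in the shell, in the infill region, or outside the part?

infill

At z = 4.75 mm: the cube (footprint 15.5×24) is included at this height. Overall, the cross-section is a single solid region. The nearest boundary edge runs (15.50, 24.00)→(0.00, 24.00); distance from the point to it = 2.10 mm. The point is inside the cross-section and 2.10 mm from the nearest boundary — more than the 1.8 mm shell width (3 × 0.6), so it's in the infill interior.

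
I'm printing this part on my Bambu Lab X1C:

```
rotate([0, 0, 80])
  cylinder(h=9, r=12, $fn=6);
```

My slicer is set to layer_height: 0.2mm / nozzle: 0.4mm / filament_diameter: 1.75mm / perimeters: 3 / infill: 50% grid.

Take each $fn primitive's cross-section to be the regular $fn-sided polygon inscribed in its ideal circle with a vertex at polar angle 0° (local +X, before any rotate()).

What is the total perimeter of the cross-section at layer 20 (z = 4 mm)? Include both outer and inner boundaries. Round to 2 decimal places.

72.00 mm

At z = 4 mm: the cylinder: section is a regular 6-gon, circumradius r=12 (perimeter = 2·6·12.000·sin(180°/6) = 72.00 mm); (rotated 80° about Z; rotation is an isometry so areas/perimeters/island counts are preserved). Overall, the cross-section is a single solid region. Total boundary length (outer) = 72.00 mm.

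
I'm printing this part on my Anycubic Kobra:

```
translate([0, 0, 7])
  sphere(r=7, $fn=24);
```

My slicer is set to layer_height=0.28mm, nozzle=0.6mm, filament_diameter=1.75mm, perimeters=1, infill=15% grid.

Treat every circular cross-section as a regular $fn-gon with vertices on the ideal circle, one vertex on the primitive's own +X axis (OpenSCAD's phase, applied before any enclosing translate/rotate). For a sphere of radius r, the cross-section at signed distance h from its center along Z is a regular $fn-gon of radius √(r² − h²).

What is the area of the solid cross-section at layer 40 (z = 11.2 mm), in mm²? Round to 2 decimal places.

At z = 11.2 mm: the r=7 sphere slices to a regular 24-gon of circumradius 5.600 (√(r²−h²) with h=4.2 from center) (area = (24/2)·5.600²·sin(360°/24) = 97.40 mm²). Overall, the cross-section is a single solid region. Net area = 97.40 mm².

97.40 mm²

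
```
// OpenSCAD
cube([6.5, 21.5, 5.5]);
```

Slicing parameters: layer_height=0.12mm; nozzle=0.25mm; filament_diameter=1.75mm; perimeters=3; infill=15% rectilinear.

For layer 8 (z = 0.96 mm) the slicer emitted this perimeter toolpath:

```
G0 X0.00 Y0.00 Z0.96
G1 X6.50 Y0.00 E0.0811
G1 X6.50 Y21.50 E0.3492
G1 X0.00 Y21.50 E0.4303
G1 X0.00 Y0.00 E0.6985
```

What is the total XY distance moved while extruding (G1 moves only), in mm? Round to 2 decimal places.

Sum the Euclidean lengths of each G1 segment: total = 56.00 mm.

56.00 mm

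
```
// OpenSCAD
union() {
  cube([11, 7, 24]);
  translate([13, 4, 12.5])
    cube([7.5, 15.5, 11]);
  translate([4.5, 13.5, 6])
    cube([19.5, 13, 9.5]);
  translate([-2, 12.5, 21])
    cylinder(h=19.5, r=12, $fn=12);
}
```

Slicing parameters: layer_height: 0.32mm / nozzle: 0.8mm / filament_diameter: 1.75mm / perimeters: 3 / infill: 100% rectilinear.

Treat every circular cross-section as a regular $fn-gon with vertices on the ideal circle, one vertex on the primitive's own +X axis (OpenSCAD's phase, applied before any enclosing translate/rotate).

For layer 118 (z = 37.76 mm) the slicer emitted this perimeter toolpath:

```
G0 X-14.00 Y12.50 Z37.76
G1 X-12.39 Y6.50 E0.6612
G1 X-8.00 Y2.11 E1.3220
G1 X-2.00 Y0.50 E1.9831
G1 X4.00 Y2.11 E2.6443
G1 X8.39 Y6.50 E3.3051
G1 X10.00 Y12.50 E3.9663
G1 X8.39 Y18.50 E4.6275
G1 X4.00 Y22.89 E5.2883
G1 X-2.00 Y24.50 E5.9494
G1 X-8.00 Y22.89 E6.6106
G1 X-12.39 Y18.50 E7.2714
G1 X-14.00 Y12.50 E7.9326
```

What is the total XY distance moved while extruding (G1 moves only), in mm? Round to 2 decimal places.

74.53 mm

Sum the Euclidean lengths of each G1 segment: total = 74.53 mm.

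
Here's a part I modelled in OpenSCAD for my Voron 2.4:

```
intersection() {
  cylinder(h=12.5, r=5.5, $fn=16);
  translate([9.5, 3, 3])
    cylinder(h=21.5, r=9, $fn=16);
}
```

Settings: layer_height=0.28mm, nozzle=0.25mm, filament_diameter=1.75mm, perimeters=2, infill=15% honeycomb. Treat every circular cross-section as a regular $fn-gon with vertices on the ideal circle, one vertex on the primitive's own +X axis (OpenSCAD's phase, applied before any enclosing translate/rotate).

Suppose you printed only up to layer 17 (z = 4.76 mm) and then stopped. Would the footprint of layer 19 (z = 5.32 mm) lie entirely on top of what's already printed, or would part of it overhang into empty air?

entirely on top

Compare the two slices. At z = 4.76: the r=5.5 cylinder gives a regular 16-gon of circumradius 5.5 (constant along its height) (area = (16/2)·5.500²·sin(360°/16) = 92.61 mm²); the r=9 cylinder at (9.5, 3) gives a regular 16-gon of circumradius 9 (constant along its height) (area = (16/2)·9.000²·sin(360°/16) = 247.98 mm²); Taking the intersection: the r=9 cylinder at (9.5, 3) partially overlaps the r=5.5 cylinder; clipping to the common part keeps 29.45 mm² — area = 29.45 mm². At z = 5.32: the r=5.5 cylinder gives a regular 16-gon of circumradius 5.5 (constant along its height) (area = (16/2)·5.500²·sin(360°/16) = 92.61 mm²); the r=9 cylinder at (9.5, 3) contributes a regular 16-gon of circumradius 9 (area = (16/2)·9.000²·sin(360°/16) = 247.98 mm²); After intersecting: the r=9 cylinder at (9.5, 3) partially overlaps the r=5.5 cylinder; clipping to the common part keeps 29.45 mm² — area = 29.45 mm². Checking containment: the cross-section at z = 5.32 is a subset of the cross-section at z = 4.76.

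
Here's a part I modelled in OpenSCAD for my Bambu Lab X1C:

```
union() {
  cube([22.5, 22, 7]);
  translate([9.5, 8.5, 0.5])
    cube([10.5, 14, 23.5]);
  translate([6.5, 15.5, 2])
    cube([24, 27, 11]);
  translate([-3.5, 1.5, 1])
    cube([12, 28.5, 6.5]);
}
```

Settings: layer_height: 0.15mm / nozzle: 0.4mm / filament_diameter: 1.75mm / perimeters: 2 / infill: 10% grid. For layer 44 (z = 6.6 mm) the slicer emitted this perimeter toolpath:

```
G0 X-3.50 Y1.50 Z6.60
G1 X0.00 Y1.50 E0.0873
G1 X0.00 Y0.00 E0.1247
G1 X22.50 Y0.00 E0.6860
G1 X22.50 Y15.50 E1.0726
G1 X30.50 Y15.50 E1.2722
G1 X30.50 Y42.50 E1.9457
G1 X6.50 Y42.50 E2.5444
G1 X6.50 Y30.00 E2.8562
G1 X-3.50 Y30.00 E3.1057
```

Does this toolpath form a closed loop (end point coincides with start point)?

Start point (G0): (-3.50, 1.50). End point (last G1): the path does not return to the start — open.

no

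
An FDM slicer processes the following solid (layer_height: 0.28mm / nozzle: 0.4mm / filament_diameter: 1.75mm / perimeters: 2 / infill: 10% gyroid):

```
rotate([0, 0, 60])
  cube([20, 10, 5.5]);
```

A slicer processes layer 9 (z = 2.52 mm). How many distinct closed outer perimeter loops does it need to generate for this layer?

1

At z = 2.52 mm: the 20×10 cube contributes its full rectangle; (whole slice rotated 60° about Z — lengths, areas and connectivity unchanged). The result has 1 disconnected region.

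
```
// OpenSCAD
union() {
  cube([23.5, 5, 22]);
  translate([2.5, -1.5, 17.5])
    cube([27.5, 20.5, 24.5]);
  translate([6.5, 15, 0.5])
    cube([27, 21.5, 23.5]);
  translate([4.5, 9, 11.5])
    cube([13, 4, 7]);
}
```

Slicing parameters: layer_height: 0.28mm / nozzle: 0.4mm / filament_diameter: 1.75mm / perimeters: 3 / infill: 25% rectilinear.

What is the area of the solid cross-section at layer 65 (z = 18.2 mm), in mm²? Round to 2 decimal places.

1062.75 mm²

At z = 18.2 mm: the cube (footprint 23.5×5) is included at this height (area 117.50 mm²); the 27.5×20.5 cube at (2.5, -1.5) contributes its full rectangle (area 563.75 mm²); the cube at (6.5, 15) is present — its section is the full 27×21.5 rectangle (area 580.50 mm²); the 13×4 cube at (4.5, 9) contributes its full rectangle (area 52.00 mm²); Merging all regions: the regions partially overlap — summed areas 1313.75 mm² minus the doubly-counted overlap 251.00 mm² gives 1062.75 mm² — area = 1062.75 mm². Overall, the cross-section is a single solid region. Net area = 1062.75 mm².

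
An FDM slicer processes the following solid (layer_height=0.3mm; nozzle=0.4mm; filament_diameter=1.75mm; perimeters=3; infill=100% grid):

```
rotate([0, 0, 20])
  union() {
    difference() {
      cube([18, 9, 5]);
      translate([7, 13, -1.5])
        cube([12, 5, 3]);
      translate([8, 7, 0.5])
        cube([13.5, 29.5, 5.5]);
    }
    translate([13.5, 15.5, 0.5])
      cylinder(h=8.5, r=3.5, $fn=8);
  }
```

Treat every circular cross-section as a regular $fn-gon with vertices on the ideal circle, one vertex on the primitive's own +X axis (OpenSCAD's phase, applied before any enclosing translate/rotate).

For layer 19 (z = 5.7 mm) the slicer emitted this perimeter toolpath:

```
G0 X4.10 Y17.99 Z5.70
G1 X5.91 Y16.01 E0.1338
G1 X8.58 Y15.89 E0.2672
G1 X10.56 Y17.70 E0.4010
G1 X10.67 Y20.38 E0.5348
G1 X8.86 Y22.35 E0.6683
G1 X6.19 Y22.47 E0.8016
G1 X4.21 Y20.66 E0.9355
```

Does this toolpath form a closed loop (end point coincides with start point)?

Start point (G0): (4.10, 17.99). End point (last G1): the path does not return to the start — open.

no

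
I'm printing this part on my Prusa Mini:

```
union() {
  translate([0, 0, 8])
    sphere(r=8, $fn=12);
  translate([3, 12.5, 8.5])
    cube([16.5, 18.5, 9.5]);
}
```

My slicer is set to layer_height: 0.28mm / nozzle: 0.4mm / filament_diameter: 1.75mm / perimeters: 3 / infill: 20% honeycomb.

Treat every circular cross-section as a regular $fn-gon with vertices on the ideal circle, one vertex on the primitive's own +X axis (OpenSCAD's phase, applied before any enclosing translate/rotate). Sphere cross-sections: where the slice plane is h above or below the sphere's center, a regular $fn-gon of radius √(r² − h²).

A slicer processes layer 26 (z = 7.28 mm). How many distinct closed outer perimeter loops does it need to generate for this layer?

1

At z = 7.28 mm: the r=8 sphere contributes a regular 12-gon of circumradius √(8²−0.72²) = 7.968; the cube at (3, 12.5) does not reach this height (z outside [8.5, 18]); Merging all regions: only the r=8 sphere is present, so the union is just that shape — 1 connected region. The result has 1 disconnected region.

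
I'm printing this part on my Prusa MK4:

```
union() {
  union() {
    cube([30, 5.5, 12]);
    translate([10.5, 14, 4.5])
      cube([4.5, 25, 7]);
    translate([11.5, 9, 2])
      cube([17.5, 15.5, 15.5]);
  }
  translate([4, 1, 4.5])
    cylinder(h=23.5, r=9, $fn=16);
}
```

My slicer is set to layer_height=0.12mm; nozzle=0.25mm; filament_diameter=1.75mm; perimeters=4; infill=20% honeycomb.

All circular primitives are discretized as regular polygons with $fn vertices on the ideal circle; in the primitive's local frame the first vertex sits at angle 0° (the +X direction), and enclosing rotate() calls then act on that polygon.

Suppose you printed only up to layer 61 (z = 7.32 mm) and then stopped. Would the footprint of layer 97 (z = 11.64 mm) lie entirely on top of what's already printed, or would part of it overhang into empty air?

entirely on top

Compare the two slices. At z = 7.32: the cube is present — its section is the full 30×5.5 rectangle (area 165.00 mm²); the cube at (10.5, 14) (footprint 4.5×25) is included at this height (area 112.50 mm²); the 17.5×15.5 cube at (11.5, 9) contributes its full rectangle (area 271.25 mm²); Merging all regions: the regions partially overlap — summed areas 548.75 mm² minus the doubly-counted overlap 36.75 mm² gives 512.00 mm² — area = 512.00 mm²; the r=9 cylinder at (4, 1) contributes a regular 16-gon of circumradius 9 (area = (16/2)·9.000²·sin(360°/16) = 247.98 mm²); Taking the union: the regions partially overlap — summed areas 759.98 mm² minus the doubly-counted overlap 69.12 mm² gives 690.85 mm² — area = 690.85 mm². At z = 11.64: the cube is present — its section is the full 30×5.5 rectangle (area 165.00 mm²); the cube at (10.5, 14) is not intersected at this z (z outside [4.5, 11.5]); the 17.5×15.5 cube at (11.5, 9) contributes its full rectangle (area 271.25 mm²); Taking the union: the 2 present regions are separate (no shared area or edge), so areas and boundary lengths simply add and each stays a separate island — area = 436.25 mm²; the cylinder at (4, 1): section is a regular 16-gon, circumradius r=9 (area = (16/2)·9.000²·sin(360°/16) = 247.98 mm²); Taking the union: the regions partially overlap — summed areas 684.23 mm² minus the doubly-counted overlap 69.12 mm² gives 615.10 mm² — area = 615.10 mm². Checking containment: the cross-section at z = 11.64 is a subset of the cross-section at z = 7.32.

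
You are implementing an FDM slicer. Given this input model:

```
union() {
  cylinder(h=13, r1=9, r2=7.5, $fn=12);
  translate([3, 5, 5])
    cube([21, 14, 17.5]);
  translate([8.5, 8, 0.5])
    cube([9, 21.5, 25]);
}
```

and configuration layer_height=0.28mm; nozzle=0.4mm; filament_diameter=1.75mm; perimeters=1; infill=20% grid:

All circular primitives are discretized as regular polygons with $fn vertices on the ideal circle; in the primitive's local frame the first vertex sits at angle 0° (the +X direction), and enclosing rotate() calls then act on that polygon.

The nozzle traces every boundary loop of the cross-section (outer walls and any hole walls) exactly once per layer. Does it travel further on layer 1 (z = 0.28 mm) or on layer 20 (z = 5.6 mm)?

layer 20 (z = 5.6 mm)

Layer 1 (z = 0.28): the cone: at t=0.022 of its height the radius interpolates to r₁+(r₂−r₁)t = 8.968, giving a regular 12-gon of that circumradius (perimeter = 2·12·8.968·sin(180°/12) = 55.70 mm); the cube at (3, 5) is absent (z outside [5, 22.5]); the cube at (8.5, 8) is not intersected at this z (z outside [0.5, 25.5]); Merging all regions: only the cone is present, so the union is just that shape — boundary = 55.70 mm. So its perimeter = 55.70 mm. Layer 20 (z = 5.6): the cone: at t=0.431 of its height the radius interpolates to r₁+(r₂−r₁)t = 8.354, giving a regular 12-gon of that circumradius (perimeter = 2·12·8.354·sin(180°/12) = 51.89 mm); the cube at (3, 5) (footprint 21×14) is included at this height (perimeter 70.00 mm); the 9×21.5 cube at (8.5, 8) contributes its full rectangle (perimeter 61.00 mm); Taking the union: the regions partially overlap (shared area 104.31 mm²), so the edge portions inside another operand are dropped and the merged outline is re-measured after clipping — boundary = 132.55 mm. So its perimeter = 132.55 mm. Layer 20 is larger (132.55 vs 55.70 mm).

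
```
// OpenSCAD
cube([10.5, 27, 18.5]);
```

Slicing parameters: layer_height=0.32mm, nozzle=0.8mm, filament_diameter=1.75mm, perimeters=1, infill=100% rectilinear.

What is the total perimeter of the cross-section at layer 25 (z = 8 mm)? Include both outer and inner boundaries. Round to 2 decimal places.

At z = 8 mm: the cube is present — its section is the full 10.5×27 rectangle (perimeter 75.00 mm). Overall, the cross-section is a single solid region. Total boundary length (outer) = 75.00 mm.

75.00 mm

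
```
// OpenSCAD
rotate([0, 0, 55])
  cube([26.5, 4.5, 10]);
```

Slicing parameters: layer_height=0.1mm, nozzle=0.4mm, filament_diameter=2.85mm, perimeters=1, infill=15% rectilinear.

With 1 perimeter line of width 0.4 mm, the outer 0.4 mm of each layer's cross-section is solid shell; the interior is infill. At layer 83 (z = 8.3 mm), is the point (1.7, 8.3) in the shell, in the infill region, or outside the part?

infill

At z = 8.3 mm: the cube is present — its section is the full 26.5×4.5 rectangle; (rotated 55° about Z; rotation is an isometry so areas/perimeters/island counts are preserved). Overall, the cross-section is a single solid region. Undo the 55° rotation: the query point maps to (7.774, 3.368) in the un-rotated model frame. The nearest boundary edge runs (26.50, 4.50)→(0.00, 4.50); distance from the point to it = 1.13 mm. The point is inside the cross-section and 1.13 mm from the nearest boundary — more than the 0.4 mm shell width (1 × 0.4), so it's in the infill interior.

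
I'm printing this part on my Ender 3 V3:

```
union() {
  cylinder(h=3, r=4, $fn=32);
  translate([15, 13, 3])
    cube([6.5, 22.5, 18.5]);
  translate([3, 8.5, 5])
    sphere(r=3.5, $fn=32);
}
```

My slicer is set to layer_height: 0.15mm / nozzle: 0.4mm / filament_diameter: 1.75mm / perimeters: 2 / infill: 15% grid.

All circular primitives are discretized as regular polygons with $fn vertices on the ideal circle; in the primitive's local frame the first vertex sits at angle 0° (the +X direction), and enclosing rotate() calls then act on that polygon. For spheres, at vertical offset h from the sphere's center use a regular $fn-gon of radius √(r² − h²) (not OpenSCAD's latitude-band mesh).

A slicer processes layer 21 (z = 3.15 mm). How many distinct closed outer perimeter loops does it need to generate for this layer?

At z = 3.15 mm: the cylinder is not intersected at this z (z outside [0, 3]); the cube at (15, 13) (footprint 6.5×22.5) is included at this height; the r=3.5 sphere at (3, 8.5) contributes a regular 32-gon of circumradius √(3.5²−1.85²) = 2.971; Merging all regions: the 2 present regions are separate (no shared area or edge), so areas and boundary lengths simply add and each stays a separate island — 2 connected regions. The result has 2 disconnected regions.

2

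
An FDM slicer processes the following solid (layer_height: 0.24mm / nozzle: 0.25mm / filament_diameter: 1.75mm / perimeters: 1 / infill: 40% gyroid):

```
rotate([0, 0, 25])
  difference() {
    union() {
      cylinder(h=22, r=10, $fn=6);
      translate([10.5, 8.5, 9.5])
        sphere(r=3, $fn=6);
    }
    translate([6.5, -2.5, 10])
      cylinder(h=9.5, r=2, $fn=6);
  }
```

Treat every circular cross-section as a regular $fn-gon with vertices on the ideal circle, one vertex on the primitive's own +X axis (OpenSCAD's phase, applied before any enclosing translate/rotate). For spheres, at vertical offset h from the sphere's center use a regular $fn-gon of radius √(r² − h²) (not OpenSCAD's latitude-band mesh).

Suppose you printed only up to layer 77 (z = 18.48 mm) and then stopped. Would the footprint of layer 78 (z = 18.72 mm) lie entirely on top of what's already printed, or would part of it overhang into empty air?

entirely on top

Compare the two slices. At z = 18.48: the r=10 cylinder gives a regular 6-gon of circumradius 10 (constant along its height) (area = (6/2)·10.000²·sin(360°/6) = 259.81 mm²); the sphere at (10.5, 8.5) is not intersected at this z (|z−center|=8.980 > r=3); Taking the union: only the r=10 cylinder is present, so the union is just that shape — area = 259.81 mm²; the cylinder at (6.5, -2.5): section is a regular 6-gon, circumradius r=2 (area = (6/2)·2.000²·sin(360°/6) = 10.39 mm²); After the difference (first − rest): starting from that combined region (259.81 mm²), the r=2 cylinder at (6.5, -2.5) lies wholly inside it (removes its full 10.39 mm² and its 12.00 mm outline becomes a hole wall) — area = 249.42 mm²; (rotated 25° about Z; rotation is an isometry so areas/perimeters/island counts are preserved). At z = 18.72: the r=10 cylinder contributes a regular 6-gon of circumradius 10 (area = (6/2)·10.000²·sin(360°/6) = 259.81 mm²); the sphere at (10.5, 8.5) is absent (|z−center|=9.220 > r=3); Merging all regions: only the r=10 cylinder is present, so the union is just that shape — area = 259.81 mm²; the r=2 cylinder at (6.5, -2.5) contributes a regular 6-gon of circumradius 2 (area = (6/2)·2.000²·sin(360°/6) = 10.39 mm²); After the difference (first − rest): starting from the result so far (259.81 mm²), the r=2 cylinder at (6.5, -2.5) lies wholly inside it (removes its full 10.39 mm² and its 12.00 mm outline becomes a hole wall) — area = 249.42 mm²; (whole slice rotated 25° about Z — lengths, areas and connectivity unchanged). Checking containment: the cross-section at z = 18.72 is a subset of the cross-section at z = 18.48.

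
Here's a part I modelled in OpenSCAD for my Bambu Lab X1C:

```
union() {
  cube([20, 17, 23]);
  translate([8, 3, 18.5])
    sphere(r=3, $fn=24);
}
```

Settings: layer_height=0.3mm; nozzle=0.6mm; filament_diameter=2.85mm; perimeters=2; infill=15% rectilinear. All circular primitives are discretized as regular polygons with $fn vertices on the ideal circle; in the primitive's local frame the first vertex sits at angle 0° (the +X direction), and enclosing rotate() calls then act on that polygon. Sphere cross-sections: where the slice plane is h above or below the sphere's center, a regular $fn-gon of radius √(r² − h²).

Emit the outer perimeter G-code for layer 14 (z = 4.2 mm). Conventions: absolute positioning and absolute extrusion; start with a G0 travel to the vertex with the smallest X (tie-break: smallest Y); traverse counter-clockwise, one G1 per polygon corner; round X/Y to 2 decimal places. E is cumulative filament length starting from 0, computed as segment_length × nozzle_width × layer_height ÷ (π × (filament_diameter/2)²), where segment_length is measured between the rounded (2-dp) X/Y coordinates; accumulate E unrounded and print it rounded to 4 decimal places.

At z = 4.2 mm: the cube (footprint 20×17) is included at this height; the sphere at (8, 3) is absent (|z−center|=14.300 > r=3); Merging all regions: only the 20×17 cube is present, so the union is just that shape — 1 connected region. The outline is a single polygon with 4 vertices. Extrusion per mm of travel: 0.6 × 0.3 / (π × 1.425²) = 0.028216. Accumulating E over each segment gives final E = 2.0880.

G0 X0.00 Y0.00 Z4.20
G1 X20.00 Y0.00 E0.5643
G1 X20.00 Y17.00 E1.0440
G1 X0.00 Y17.00 E1.6083
G1 X0.00 Y0.00 E2.0880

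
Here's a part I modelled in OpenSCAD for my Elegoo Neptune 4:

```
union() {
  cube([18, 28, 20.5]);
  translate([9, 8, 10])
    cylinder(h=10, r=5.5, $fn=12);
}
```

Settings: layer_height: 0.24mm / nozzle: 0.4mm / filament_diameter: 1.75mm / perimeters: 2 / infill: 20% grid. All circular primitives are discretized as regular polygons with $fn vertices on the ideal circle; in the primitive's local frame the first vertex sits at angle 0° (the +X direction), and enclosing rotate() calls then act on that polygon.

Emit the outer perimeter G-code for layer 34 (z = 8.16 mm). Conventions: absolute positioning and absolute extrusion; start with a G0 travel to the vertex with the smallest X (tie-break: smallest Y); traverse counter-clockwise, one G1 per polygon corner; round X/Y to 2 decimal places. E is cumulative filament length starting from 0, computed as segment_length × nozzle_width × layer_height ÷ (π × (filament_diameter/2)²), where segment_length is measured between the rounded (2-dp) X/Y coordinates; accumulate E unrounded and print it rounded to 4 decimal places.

G0 X0.00 Y0.00 Z8.16
G1 X18.00 Y0.00 E0.7184
G1 X18.00 Y28.00 E1.8360
G1 X0.00 Y28.00 E2.5544
G1 X0.00 Y0.00 E3.6719

At z = 8.16 mm: the cube (footprint 18×28) is included at this height; the cylinder at (9, 8) does not reach this height (z outside [10, 20]); Merging all regions: only the 18×28 cube is present, so the union is just that shape — 1 connected region. The outline is a single polygon with 4 vertices. Extrusion per mm of travel: 0.4 × 0.24 / (π × 0.875²) = 0.039912. Accumulating E over each segment gives final E = 3.6719.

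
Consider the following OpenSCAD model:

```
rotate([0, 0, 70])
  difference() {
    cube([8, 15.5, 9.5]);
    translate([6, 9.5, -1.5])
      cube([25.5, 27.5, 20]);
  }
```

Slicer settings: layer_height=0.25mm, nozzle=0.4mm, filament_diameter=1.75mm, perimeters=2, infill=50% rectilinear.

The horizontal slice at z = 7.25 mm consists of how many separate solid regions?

At z = 7.25 mm: the cube (footprint 8×15.5) is included at this height; the cube at (6, 9.5) is present — its section is the full 25.5×27.5 rectangle; Subtracting the remaining from the first: starting from the 8×15.5 cube, the 25.5×27.5 cube at (6, 9.5) partially overlaps it — only the 12.00 mm² overlap (of its 701.25 mm²) is removed, clipping the outline — 1 connected region; (rotated 70° about Z; rotation is an isometry so areas/perimeters/island counts are preserved). The result has 1 disconnected region.

1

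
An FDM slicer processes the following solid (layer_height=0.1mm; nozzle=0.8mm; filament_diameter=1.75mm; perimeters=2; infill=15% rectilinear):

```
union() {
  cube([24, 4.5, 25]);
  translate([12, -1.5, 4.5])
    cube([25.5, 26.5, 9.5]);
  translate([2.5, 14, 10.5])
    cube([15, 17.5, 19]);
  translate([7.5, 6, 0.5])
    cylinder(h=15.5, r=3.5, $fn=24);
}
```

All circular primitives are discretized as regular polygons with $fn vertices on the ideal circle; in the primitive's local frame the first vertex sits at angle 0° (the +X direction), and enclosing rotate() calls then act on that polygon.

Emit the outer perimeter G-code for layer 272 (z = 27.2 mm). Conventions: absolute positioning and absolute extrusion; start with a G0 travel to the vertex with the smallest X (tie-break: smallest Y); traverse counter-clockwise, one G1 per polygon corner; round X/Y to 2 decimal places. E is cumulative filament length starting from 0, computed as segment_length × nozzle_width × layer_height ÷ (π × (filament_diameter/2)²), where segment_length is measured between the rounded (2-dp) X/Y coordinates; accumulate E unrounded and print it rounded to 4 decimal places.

At z = 27.2 mm: the cube is absent (z outside [0, 25]); the cube at (12, -1.5) is not intersected at this z (z outside [4.5, 14]); the cube at (2.5, 14) is present — its section is the full 15×17.5 rectangle; the cylinder at (7.5, 6) is not intersected at this z (z outside [0.5, 16]); Combining (union): only the 15×17.5 cube at (2.5, 14) is present, so the union is just that shape — 1 connected region. The outline is a single polygon with 4 vertices. Extrusion per mm of travel: 0.8 × 0.1 / (π × 0.875²) = 0.033260. Accumulating E over each segment gives final E = 2.1619.

G0 X2.50 Y14.00 Z27.20
G1 X17.50 Y14.00 E0.4989
G1 X17.50 Y31.50 E1.0810
G1 X2.50 Y31.50 E1.5799
G1 X2.50 Y14.00 E2.1619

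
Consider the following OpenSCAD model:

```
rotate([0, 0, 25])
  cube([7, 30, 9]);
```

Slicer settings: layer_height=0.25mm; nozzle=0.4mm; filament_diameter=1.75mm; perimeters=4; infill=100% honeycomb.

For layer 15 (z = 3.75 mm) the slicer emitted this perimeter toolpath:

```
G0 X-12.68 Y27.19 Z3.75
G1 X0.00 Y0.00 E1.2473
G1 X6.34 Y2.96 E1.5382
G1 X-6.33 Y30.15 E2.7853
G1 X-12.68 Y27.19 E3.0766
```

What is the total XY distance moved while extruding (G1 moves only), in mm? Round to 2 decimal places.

74.00 mm

Sum the Euclidean lengths of each G1 segment: total = 74.00 mm.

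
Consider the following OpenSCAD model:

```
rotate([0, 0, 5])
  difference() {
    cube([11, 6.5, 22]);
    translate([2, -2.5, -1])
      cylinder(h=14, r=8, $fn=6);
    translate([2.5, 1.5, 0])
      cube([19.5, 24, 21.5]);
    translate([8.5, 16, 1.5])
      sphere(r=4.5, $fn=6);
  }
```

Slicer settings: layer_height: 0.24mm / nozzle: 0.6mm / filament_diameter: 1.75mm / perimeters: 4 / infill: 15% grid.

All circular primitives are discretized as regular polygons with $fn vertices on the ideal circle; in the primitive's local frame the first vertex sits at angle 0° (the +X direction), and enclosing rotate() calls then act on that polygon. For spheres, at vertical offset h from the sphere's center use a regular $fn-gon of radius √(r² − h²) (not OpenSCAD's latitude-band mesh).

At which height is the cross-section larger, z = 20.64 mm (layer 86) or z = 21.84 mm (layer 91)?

layer 91 (z = 21.84 mm)

Layer 86 (z = 20.64): the cube (footprint 11×6.5) is included at this height (area 71.50 mm²); the cylinder at (2, -2.5) is not intersected at this z (z outside [-1, 13]); the 19.5×24 cube at (2.5, 1.5) contributes its full rectangle (area 468.00 mm²); the sphere at (8.5, 16) is not intersected at this z (|z−center|=19.140 > r=4.5); After the difference (first − rest): starting from the 11×6.5 cube (71.50 mm²), the 19.5×24 cube at (2.5, 1.5) partially overlaps it — only the 42.50 mm² overlap (of its 468.00 mm²) is removed, clipping the outline — area = 29.00 mm²; (whole slice rotated 5° about Z — lengths, areas and connectivity unchanged). So its area = 29.00 mm². Layer 91 (z = 21.84): the cube (footprint 11×6.5) is included at this height (area 71.50 mm²); the cylinder at (2, -2.5) does not reach this height (z outside [-1, 13]); the cube at (2.5, 1.5) is absent (z outside [0, 21.5]); the sphere at (8.5, 16) is absent (|z−center|=20.340 > r=4.5); After the difference (first − rest): none of the subtracted shapes is present at this height, so the 11×6.5 cube is unchanged — area = 71.50 mm²; (whole slice rotated 5° about Z — lengths, areas and connectivity unchanged). So its area = 71.50 mm². Layer 91 is larger (71.50 vs 29.00 mm²).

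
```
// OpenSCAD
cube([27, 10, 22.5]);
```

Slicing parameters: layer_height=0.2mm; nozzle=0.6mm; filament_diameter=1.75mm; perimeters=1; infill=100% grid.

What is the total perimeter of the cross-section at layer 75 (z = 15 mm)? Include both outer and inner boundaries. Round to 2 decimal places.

74.00 mm

At z = 15 mm: the cube (footprint 27×10) is included at this height (perimeter 74.00 mm). Overall, the cross-section is a single solid region. Total boundary length (outer) = 74.00 mm.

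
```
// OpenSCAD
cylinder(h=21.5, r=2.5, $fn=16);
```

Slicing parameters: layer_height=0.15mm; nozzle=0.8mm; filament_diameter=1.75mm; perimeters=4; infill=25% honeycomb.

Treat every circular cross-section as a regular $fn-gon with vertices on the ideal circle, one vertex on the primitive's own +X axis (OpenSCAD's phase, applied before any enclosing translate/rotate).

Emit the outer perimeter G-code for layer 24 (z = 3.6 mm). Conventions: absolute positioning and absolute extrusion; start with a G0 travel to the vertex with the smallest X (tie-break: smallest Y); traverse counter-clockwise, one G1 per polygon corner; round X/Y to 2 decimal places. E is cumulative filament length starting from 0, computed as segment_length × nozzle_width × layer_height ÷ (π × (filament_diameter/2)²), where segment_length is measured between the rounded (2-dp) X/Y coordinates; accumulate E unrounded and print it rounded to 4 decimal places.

At z = 3.6 mm: the cylinder: section is a regular 16-gon, circumradius r=2.5. The outline is a single polygon with 16 vertices. Extrusion per mm of travel: 0.8 × 0.15 / (π × 0.875²) = 0.049890. Accumulating E over each segment gives final E = 0.7791.

G0 X-2.50 Y0.00 Z3.60
G1 X-2.31 Y-0.96 E0.0488
G1 X-1.77 Y-1.77 E0.0974
G1 X-0.96 Y-2.31 E0.1460
G1 X0.00 Y-2.50 E0.1948
G1 X0.96 Y-2.31 E0.2436
G1 X1.77 Y-1.77 E0.2922
G1 X2.31 Y-0.96 E0.3407
G1 X2.50 Y0.00 E0.3896
G1 X2.31 Y0.96 E0.4384
G1 X1.77 Y1.77 E0.4870
G1 X0.96 Y2.31 E0.5355
G1 X0.00 Y2.50 E0.5844
G1 X-0.96 Y2.31 E0.6332
G1 X-1.77 Y1.77 E0.6817
G1 X-2.31 Y0.96 E0.7303
G1 X-2.50 Y0.00 E0.7791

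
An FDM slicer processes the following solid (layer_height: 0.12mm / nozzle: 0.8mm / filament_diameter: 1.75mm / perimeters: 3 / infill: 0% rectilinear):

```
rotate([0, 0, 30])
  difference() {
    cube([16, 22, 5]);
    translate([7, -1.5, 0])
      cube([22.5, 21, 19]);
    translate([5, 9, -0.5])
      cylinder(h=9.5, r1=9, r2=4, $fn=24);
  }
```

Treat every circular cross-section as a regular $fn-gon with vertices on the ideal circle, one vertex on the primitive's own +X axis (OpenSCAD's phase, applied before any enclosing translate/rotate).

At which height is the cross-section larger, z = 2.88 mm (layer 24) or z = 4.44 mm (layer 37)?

Layer 24 (z = 2.88): the 16×22 cube contributes its full rectangle (area 352.00 mm²); the cube at (7, -1.5) (footprint 22.5×21) is included at this height (area 472.50 mm²); the cone at (5, 9) (r1=9→r2=4) has section circumradius 7.221 here — a regular 24-gon (area = (24/2)·7.221²·sin(360°/24) = 161.95 mm²); Taking the first minus the rest: starting from the 16×22 cube (352.00 mm²), the 22.5×21 cube at (7, -1.5) partially overlaps it — only the 175.50 mm² overlap (of its 472.50 mm²) is removed, clipping the outline; the cone at (5, 9) partially overlaps it — only the 93.82 mm² overlap (of its 161.95 mm²) is removed, clipping the outline — area = 82.68 mm²; (rotated 30° about Z; rotation is an isometry so areas/perimeters/island counts are preserved). So its area = 82.68 mm². Layer 37 (z = 4.44): the cube (footprint 16×22) is included at this height (area 352.00 mm²); the cube at (7, -1.5) (footprint 22.5×21) is included at this height (area 472.50 mm²); the cone at (5, 9) contributes a regular 24-gon of circumradius 6.400 (interpolated between r1=9 and r2=4 at t=0.520) (area = (24/2)·6.400²·sin(360°/24) = 127.21 mm²); Subtracting the remaining from the first: starting from the 16×22 cube (352.00 mm²), the 22.5×21 cube at (7, -1.5) partially overlaps it — only the 175.50 mm² overlap (of its 472.50 mm²) is removed, clipping the outline; the cone at (5, 9) partially overlaps it — only the 81.33 mm² overlap (of its 127.21 mm²) is removed, clipping the outline — area = 95.17 mm²; (rotated 30° about Z; rotation is an isometry so areas/perimeters/island counts are preserved). So its area = 95.17 mm². Layer 37 is larger (95.17 vs 82.68 mm²).

layer 37 (z = 4.44 mm)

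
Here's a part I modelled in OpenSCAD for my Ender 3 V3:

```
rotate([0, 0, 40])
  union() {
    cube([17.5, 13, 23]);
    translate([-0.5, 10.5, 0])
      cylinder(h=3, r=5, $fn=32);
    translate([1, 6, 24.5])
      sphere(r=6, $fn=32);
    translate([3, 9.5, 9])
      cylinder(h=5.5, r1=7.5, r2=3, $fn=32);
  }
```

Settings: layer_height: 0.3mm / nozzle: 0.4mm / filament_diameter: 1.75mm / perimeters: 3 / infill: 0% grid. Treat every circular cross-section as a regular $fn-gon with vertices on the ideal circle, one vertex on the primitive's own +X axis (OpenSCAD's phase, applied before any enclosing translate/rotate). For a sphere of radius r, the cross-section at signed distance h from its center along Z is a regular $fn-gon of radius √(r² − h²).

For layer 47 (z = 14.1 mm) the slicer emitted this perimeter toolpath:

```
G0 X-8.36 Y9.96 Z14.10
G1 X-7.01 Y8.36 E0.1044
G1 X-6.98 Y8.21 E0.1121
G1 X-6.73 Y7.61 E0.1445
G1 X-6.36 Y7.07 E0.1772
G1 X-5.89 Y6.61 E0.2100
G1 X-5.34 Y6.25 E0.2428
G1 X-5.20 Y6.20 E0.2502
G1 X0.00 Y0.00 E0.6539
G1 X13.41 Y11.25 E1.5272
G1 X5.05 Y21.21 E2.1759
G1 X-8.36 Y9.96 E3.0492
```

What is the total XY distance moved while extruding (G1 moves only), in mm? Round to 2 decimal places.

61.12 mm

Sum the Euclidean lengths of each G1 segment: total = 61.12 mm.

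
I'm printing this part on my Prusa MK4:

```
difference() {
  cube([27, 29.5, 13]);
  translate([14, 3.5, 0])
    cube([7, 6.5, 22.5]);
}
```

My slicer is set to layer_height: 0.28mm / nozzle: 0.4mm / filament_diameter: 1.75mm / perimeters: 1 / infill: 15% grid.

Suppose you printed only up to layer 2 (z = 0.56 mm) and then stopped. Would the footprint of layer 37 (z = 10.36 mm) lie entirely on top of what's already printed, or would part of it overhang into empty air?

Compare the two slices. At z = 0.56: the cube (footprint 27×29.5) is included at this height (area 796.50 mm²); the cube at (14, 3.5) is present — its section is the full 7×6.5 rectangle (area 45.50 mm²); After the difference (first − rest): starting from the 27×29.5 cube (796.50 mm²), the 7×6.5 cube at (14, 3.5) lies wholly inside it (removes its full 45.50 mm² and its 27.00 mm outline becomes a hole wall) — area = 751.00 mm². At z = 10.36: the 27×29.5 cube contributes its full rectangle (area 796.50 mm²); the cube at (14, 3.5) is present — its section is the full 7×6.5 rectangle (area 45.50 mm²); Taking the first minus the rest: starting from the 27×29.5 cube (796.50 mm²), the 7×6.5 cube at (14, 3.5) lies wholly inside it (removes its full 45.50 mm² and its 27.00 mm outline becomes a hole wall) — area = 751.00 mm². Checking containment: the cross-section at z = 10.36 is a subset of the cross-section at z = 0.56.

entirely on top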